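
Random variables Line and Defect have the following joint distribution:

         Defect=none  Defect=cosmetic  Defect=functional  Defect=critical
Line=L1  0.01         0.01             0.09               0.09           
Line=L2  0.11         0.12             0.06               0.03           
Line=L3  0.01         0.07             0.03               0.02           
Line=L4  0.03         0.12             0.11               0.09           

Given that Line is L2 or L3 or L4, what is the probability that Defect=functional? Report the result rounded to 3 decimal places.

0.250

P(Line=L2) = 0.11 + 0.12 + 0.06 + 0.03 = 0.32.
P(Line=L3) = 0.01 + 0.07 + 0.03 + 0.02 = 0.13.
P(Line=L4) = 0.03 + 0.12 + 0.11 + 0.09 = 0.35.
P(Line ∈ {L2, L3, L4}) = 0.32 + 0.13 + 0.35 = 0.80; P(Defect=functional, Line ∈ {L2, L3, L4}) = 0.06 + 0.03 + 0.11 = 0.20.
P(Defect=functional | Line ∈ {L2, L3, L4}) = 0.20/0.80 = 0.250.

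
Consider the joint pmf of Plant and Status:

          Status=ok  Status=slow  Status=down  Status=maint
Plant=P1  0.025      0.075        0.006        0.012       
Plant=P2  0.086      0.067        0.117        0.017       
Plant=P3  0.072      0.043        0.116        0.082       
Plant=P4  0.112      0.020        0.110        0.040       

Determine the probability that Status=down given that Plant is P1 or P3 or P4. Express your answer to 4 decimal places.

P(Plant=P1) = 0.025 + 0.075 + 0.006 + 0.012 = 0.118.
P(Plant=P3) = 0.072 + 0.043 + 0.116 + 0.082 = 0.313.
P(Plant=P4) = 0.112 + 0.020 + 0.110 + 0.040 = 0.282.
P(Plant ∈ {P1, P3, P4}) = 0.118 + 0.313 + 0.282 = 0.713; P(Status=down, Plant ∈ {P1, P3, P4}) = 0.006 + 0.116 + 0.110 = 0.232.
P(Status=down | Plant ∈ {P1, P3, P4}) = 0.232/0.713 = 0.3254.

0.3254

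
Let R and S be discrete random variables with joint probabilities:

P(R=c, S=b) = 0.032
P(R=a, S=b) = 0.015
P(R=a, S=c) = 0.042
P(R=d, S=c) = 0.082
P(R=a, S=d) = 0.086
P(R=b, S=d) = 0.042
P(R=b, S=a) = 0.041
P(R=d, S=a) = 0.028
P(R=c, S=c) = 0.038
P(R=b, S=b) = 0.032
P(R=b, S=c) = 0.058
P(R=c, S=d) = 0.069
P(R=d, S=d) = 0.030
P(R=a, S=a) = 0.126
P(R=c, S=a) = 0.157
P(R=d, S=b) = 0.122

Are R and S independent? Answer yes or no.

no

P(R=d) = 0.262 and P(S=b) = 0.201, so their product is 0.05266, but P(R=d, S=b) = 0.122. Since these differ, R and S are not independent.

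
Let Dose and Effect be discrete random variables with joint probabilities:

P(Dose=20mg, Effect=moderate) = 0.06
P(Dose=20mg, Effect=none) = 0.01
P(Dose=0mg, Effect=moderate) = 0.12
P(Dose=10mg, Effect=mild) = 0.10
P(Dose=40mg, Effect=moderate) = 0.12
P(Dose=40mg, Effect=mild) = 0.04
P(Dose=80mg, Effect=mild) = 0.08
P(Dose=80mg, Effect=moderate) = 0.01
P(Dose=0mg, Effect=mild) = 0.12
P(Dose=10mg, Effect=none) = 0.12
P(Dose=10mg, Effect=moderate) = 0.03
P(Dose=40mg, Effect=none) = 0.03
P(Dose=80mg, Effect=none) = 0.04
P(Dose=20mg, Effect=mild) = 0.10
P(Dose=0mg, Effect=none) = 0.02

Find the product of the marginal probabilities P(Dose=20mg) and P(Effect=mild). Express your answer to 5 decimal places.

0.07480

P(Dose=20mg) = 0.01 + 0.10 + 0.06 = 0.17.
P(Effect=mild) = 0.12 + 0.10 + 0.10 + 0.04 + 0.08 = 0.44.
Product: 0.17 × 0.44 = 0.07480.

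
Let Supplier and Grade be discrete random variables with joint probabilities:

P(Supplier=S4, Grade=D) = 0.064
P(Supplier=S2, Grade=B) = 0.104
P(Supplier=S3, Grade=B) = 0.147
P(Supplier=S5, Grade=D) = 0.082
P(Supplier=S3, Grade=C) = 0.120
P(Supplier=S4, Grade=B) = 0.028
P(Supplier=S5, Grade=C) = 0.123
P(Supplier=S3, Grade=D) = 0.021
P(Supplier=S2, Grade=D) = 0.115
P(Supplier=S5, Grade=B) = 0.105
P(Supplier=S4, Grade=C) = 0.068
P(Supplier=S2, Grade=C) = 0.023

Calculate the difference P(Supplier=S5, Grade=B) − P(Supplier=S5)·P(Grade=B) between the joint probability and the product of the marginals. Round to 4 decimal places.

P(Supplier=S5) = 0.105 + 0.123 + 0.082 = 0.310.
P(Grade=B) = 0.104 + 0.147 + 0.028 + 0.105 = 0.384.
P(Supplier=S5, Grade=B) − P(Supplier=S5)P(Grade=B) = 0.105 − 0.310×0.384 = -0.0140.

-0.0140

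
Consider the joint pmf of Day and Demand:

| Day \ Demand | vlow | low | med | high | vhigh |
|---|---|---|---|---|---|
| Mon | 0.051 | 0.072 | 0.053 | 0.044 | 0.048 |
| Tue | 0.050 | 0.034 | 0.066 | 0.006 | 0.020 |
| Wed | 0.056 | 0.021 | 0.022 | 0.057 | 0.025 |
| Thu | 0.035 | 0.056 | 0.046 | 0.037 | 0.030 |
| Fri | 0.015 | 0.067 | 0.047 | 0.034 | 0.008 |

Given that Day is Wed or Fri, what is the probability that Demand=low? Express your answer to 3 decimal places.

0.250

P(Day=Wed) = 0.056 + 0.021 + 0.022 + 0.057 + 0.025 = 0.181.
P(Day=Fri) = 0.015 + 0.067 + 0.047 + 0.034 + 0.008 = 0.171.
P(Day ∈ {Wed, Fri}) = 0.181 + 0.171 = 0.352; P(Demand=low, Day ∈ {Wed, Fri}) = 0.021 + 0.067 = 0.088.
P(Demand=low | Day ∈ {Wed, Fri}) = 0.088/0.352 = 0.250.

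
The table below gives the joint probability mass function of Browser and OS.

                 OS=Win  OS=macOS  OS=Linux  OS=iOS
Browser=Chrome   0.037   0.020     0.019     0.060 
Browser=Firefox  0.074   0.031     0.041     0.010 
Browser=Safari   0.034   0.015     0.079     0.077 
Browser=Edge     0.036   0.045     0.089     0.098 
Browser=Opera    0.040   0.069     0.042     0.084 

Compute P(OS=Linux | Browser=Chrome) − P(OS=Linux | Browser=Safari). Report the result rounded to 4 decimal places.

P(Browser=Chrome) = 0.037 + 0.020 + 0.019 + 0.060 = 0.136; P(OS=Linux | Browser=Chrome) = 0.019/0.136 = 0.13971.
P(Browser=Safari) = 0.034 + 0.015 + 0.079 + 0.077 = 0.205; P(OS=Linux | Browser=Safari) = 0.079/0.205 = 0.38537.
Difference = -0.2457.

-0.2457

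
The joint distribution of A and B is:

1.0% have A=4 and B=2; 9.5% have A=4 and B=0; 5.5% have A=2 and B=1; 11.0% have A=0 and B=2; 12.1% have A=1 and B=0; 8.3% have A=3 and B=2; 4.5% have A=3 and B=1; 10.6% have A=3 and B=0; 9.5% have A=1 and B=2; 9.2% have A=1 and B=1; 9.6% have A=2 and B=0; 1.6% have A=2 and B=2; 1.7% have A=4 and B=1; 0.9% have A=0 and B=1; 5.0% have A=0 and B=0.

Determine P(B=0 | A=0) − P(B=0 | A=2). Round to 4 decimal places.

P(A=0) = 0.050 + 0.009 + 0.110 = 0.169; P(B=0 | A=0) = 0.050/0.169 = 0.29586.
P(A=2) = 0.096 + 0.055 + 0.016 = 0.167; P(B=0 | A=2) = 0.096/0.167 = 0.57485.
Difference = -0.2790.

-0.2790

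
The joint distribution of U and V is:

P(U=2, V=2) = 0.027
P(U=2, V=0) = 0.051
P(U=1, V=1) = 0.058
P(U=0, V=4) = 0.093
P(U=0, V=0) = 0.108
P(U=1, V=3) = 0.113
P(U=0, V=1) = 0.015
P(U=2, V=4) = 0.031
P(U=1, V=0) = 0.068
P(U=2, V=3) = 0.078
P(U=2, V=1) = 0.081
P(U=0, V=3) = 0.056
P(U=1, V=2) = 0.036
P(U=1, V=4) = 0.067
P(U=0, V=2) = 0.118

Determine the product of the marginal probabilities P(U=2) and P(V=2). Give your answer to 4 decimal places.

0.0485

P(U=2) = 0.051 + 0.081 + 0.027 + 0.078 + 0.031 = 0.268.
P(V=2) = 0.118 + 0.036 + 0.027 = 0.181.
Product: 0.268 × 0.181 = 0.0485.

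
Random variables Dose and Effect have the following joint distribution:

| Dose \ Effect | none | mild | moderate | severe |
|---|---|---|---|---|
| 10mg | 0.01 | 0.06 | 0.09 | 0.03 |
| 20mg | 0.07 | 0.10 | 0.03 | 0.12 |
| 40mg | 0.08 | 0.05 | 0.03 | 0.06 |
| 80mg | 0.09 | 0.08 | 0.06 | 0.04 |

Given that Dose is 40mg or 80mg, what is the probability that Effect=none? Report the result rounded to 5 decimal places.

P(Dose=40mg) = 0.08 + 0.05 + 0.03 + 0.06 = 0.22.
P(Dose=80mg) = 0.09 + 0.08 + 0.06 + 0.04 = 0.27.
P(Dose ∈ {40mg, 80mg}) = 0.22 + 0.27 = 0.49; P(Effect=none, Dose ∈ {40mg, 80mg}) = 0.08 + 0.09 = 0.17.
P(Effect=none | Dose ∈ {40mg, 80mg}) = 0.17/0.49 = 0.34694.

0.34694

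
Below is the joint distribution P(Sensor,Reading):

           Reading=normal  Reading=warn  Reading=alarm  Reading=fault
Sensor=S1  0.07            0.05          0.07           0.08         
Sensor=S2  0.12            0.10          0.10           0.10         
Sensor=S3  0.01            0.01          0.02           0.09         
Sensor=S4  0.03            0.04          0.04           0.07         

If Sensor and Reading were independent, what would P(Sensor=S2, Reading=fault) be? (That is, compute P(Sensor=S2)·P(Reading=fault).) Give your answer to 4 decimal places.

0.1428

P(Sensor=S2) = 0.12 + 0.10 + 0.10 + 0.10 = 0.42.
P(Reading=fault) = 0.08 + 0.10 + 0.09 + 0.07 = 0.34.
Product: 0.42 × 0.34 = 0.1428.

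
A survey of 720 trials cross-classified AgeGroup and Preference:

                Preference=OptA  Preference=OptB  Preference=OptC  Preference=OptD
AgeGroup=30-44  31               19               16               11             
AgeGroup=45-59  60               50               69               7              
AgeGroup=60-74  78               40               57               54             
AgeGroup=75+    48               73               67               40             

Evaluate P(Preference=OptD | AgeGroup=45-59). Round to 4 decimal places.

0.0376

Total with AgeGroup=45-59: 60 + 50 + 69 + 7 = 186.
P(Preference=OptD | AgeGroup=45-59) = 7/186 = 0.0376.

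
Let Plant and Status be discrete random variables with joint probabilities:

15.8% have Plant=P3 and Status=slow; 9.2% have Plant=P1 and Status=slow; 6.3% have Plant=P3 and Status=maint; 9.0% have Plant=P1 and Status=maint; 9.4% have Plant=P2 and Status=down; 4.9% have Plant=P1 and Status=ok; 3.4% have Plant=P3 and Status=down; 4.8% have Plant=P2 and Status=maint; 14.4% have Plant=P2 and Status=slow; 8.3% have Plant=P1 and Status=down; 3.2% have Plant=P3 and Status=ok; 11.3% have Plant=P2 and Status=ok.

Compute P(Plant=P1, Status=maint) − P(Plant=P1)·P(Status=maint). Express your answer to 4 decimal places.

0.0269

P(Plant=P1) = 0.049 + 0.092 + 0.083 + 0.090 = 0.314.
P(Status=maint) = 0.090 + 0.048 + 0.063 = 0.201.
P(Plant=P1, Status=maint) − P(Plant=P1)P(Status=maint) = 0.090 − 0.314×0.201 = 0.0269.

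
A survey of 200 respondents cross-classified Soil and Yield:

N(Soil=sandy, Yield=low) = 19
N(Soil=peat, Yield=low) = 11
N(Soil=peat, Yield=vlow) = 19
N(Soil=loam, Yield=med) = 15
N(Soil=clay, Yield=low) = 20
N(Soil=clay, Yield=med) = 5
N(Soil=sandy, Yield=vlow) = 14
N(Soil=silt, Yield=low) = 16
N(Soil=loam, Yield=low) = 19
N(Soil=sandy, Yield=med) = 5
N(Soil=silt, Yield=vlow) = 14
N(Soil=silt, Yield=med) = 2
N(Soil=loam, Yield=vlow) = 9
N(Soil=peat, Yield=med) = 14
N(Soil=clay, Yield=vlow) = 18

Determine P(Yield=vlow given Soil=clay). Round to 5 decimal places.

0.41860

Total with Soil=clay: 18 + 20 + 5 = 43.
P(Yield=vlow | Soil=clay) = 18/43 = 0.41860.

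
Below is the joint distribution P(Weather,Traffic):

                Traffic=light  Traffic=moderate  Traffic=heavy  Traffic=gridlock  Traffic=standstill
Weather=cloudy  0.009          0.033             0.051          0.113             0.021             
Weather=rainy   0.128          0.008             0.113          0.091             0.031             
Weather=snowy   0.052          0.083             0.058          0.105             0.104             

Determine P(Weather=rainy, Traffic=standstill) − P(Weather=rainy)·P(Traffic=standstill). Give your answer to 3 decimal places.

P(Weather=rainy) = 0.128 + 0.008 + 0.113 + 0.091 + 0.031 = 0.371.
P(Traffic=standstill) = 0.021 + 0.031 + 0.104 = 0.156.
P(Weather=rainy, Traffic=standstill) − P(Weather=rainy)P(Traffic=standstill) = 0.031 − 0.371×0.156 = -0.027.

-0.027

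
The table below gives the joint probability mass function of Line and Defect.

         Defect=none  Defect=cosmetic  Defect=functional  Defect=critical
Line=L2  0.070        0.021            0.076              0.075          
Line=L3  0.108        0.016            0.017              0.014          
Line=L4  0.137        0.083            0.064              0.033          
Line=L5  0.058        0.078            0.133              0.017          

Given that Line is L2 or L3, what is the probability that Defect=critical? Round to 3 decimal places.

0.224

P(Line=L2) = 0.070 + 0.021 + 0.076 + 0.075 = 0.242.
P(Line=L3) = 0.108 + 0.016 + 0.017 + 0.014 = 0.155.
P(Line ∈ {L2, L3}) = 0.242 + 0.155 = 0.397; P(Defect=critical, Line ∈ {L2, L3}) = 0.075 + 0.014 = 0.089.
P(Defect=critical | Line ∈ {L2, L3}) = 0.089/0.397 = 0.224.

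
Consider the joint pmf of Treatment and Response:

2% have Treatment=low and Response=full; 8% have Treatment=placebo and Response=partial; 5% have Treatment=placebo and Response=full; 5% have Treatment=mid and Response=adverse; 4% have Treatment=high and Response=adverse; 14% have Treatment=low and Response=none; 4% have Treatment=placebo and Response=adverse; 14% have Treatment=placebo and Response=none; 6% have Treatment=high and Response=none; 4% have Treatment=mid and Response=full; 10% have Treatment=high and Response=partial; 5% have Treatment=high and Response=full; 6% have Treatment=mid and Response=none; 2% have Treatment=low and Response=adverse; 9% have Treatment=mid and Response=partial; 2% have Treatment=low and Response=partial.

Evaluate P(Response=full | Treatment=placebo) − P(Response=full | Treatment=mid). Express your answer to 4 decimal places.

P(Treatment=placebo) = 0.14 + 0.08 + 0.05 + 0.04 = 0.31; P(Response=full | Treatment=placebo) = 0.05/0.31 = 0.16129.
P(Treatment=mid) = 0.06 + 0.09 + 0.04 + 0.05 = 0.24; P(Response=full | Treatment=mid) = 0.04/0.24 = 0.16667.
Difference = -0.0054.

-0.0054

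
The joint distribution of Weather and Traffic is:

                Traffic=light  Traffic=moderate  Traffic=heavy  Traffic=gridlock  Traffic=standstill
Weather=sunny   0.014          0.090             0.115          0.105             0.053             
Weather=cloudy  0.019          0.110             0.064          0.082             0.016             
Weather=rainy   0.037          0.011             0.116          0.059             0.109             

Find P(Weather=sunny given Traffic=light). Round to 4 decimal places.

P(Traffic=light) = 0.014 + 0.019 + 0.037 = 0.070.
P(Weather=sunny | Traffic=light) = 0.014/0.070 = 0.2000.

0.2000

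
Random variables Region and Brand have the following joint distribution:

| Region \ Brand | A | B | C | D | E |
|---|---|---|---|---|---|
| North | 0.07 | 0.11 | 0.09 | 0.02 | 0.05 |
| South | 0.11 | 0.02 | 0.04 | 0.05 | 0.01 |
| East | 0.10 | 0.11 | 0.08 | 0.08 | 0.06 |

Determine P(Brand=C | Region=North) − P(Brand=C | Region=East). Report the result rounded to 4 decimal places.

P(Region=North) = 0.07 + 0.11 + 0.09 + 0.02 + 0.05 = 0.34; P(Brand=C | Region=North) = 0.09/0.34 = 0.26471.
P(Region=East) = 0.10 + 0.11 + 0.08 + 0.08 + 0.06 = 0.43; P(Brand=C | Region=East) = 0.08/0.43 = 0.18605.
Difference = 0.0787.

0.0787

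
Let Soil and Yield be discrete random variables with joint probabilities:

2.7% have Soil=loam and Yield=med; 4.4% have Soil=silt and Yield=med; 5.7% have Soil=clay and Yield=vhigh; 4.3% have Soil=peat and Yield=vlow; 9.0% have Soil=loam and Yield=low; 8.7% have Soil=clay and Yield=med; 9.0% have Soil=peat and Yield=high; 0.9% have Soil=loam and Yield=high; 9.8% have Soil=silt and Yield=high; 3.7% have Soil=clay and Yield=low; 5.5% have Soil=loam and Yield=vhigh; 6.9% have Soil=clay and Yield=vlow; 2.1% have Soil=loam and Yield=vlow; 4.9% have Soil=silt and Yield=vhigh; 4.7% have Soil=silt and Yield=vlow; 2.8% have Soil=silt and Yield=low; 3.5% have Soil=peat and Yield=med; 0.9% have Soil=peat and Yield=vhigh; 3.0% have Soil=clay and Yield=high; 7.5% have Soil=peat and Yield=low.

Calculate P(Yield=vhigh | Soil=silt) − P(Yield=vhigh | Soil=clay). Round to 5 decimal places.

-0.01936

P(Soil=silt) = 0.047 + 0.028 + 0.044 + 0.098 + 0.049 = 0.266; P(Yield=vhigh | Soil=silt) = 0.049/0.266 = 0.184211.
P(Soil=clay) = 0.069 + 0.037 + 0.087 + 0.030 + 0.057 = 0.280; P(Yield=vhigh | Soil=clay) = 0.057/0.280 = 0.203571.
Difference = -0.01936.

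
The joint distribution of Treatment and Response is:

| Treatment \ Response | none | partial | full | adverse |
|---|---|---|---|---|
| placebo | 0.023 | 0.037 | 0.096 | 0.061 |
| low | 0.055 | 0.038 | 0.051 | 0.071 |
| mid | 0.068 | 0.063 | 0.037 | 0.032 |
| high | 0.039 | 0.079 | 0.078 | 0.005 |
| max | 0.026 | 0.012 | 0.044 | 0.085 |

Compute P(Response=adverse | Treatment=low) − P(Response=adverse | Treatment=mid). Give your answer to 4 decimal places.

0.1702

P(Treatment=low) = 0.055 + 0.038 + 0.051 + 0.071 = 0.215; P(Response=adverse | Treatment=low) = 0.071/0.215 = 0.33023.
P(Treatment=mid) = 0.068 + 0.063 + 0.037 + 0.032 = 0.200; P(Response=adverse | Treatment=mid) = 0.032/0.200 = 0.16000.
Difference = 0.1702.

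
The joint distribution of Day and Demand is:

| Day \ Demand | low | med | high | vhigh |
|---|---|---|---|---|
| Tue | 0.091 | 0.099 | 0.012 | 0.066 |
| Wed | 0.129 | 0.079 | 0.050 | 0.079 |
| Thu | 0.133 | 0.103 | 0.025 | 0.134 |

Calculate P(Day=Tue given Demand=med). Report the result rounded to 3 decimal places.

P(Demand=med) = 0.099 + 0.079 + 0.103 = 0.281.
P(Day=Tue | Demand=med) = 0.099/0.281 = 0.352.

0.352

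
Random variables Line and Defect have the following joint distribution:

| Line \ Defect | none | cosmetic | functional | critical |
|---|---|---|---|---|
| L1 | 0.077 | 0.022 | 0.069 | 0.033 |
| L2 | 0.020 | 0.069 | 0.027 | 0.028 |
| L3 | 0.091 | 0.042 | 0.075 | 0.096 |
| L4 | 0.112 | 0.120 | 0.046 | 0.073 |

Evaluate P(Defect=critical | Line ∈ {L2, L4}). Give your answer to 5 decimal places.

P(Line=L2) = 0.020 + 0.069 + 0.027 + 0.028 = 0.144.
P(Line=L4) = 0.112 + 0.120 + 0.046 + 0.073 = 0.351.
P(Line ∈ {L2, L4}) = 0.144 + 0.351 = 0.495; P(Defect=critical, Line ∈ {L2, L4}) = 0.028 + 0.073 = 0.101.
P(Defect=critical | Line ∈ {L2, L4}) = 0.101/0.495 = 0.20404.

0.20404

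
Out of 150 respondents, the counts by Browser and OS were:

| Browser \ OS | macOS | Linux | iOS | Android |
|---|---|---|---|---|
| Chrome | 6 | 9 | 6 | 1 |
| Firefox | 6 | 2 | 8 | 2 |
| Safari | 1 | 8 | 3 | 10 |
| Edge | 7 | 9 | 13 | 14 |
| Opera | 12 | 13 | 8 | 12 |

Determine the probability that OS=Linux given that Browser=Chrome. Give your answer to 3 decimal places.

Total with Browser=Chrome: 6 + 9 + 6 + 1 = 22.
P(OS=Linux | Browser=Chrome) = 9/22 = 0.409.

0.409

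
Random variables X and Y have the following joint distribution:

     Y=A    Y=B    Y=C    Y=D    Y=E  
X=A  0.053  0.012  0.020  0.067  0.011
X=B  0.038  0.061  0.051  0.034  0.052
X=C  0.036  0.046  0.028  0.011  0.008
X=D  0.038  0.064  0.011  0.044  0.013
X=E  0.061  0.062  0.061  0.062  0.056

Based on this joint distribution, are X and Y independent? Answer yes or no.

P(X=A) = 0.163 and P(Y=D) = 0.218, so their product is 0.03553, but P(X=A, Y=D) = 0.067. Since these differ, X and Y are not independent.

no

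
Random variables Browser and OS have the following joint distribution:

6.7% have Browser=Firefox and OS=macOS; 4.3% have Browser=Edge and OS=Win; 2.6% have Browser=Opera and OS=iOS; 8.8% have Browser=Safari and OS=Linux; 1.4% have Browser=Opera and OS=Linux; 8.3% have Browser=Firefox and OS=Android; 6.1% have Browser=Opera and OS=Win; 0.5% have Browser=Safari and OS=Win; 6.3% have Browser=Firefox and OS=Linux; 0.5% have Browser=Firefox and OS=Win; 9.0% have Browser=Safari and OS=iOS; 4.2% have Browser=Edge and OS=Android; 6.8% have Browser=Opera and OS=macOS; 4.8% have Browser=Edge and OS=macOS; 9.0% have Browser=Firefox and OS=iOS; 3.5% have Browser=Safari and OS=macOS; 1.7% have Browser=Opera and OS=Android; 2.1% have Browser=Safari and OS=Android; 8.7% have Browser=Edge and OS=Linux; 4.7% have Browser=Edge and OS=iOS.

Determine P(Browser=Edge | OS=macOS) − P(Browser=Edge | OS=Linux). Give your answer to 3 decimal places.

-0.125

P(OS=macOS) = 0.067 + 0.035 + 0.048 + 0.068 = 0.218; P(Browser=Edge | OS=macOS) = 0.048/0.218 = 0.2202.
P(OS=Linux) = 0.063 + 0.088 + 0.087 + 0.014 = 0.252; P(Browser=Edge | OS=Linux) = 0.087/0.252 = 0.3452.
Difference = -0.125.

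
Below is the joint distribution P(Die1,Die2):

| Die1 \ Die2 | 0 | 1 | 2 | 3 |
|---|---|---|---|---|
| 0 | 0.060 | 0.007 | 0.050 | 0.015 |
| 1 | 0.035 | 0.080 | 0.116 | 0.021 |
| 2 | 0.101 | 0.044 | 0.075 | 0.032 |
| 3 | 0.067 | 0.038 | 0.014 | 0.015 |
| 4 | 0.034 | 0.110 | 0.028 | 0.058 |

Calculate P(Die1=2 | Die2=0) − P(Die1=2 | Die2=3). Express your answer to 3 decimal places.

0.113

P(Die2=0) = 0.060 + 0.035 + 0.101 + 0.067 + 0.034 = 0.297; P(Die1=2 | Die2=0) = 0.101/0.297 = 0.3401.
P(Die2=3) = 0.015 + 0.021 + 0.032 + 0.015 + 0.058 = 0.141; P(Die1=2 | Die2=3) = 0.032/0.141 = 0.2270.
Difference = 0.113.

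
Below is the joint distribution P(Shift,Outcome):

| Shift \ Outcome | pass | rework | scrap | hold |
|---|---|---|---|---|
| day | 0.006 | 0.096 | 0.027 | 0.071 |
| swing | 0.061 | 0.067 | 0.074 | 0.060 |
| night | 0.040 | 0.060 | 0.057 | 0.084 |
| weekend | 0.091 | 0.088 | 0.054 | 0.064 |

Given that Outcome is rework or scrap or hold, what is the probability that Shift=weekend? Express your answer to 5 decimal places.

P(Outcome=rework) = 0.096 + 0.067 + 0.060 + 0.088 = 0.311.
P(Outcome=scrap) = 0.027 + 0.074 + 0.057 + 0.054 = 0.212.
P(Outcome=hold) = 0.071 + 0.060 + 0.084 + 0.064 = 0.279.
P(Outcome ∈ {rework, scrap, hold}) = 0.311 + 0.212 + 0.279 = 0.802; P(Shift=weekend, Outcome ∈ {rework, scrap, hold}) = 0.088 + 0.054 + 0.064 = 0.206.
P(Shift=weekend | Outcome ∈ {rework, scrap, hold}) = 0.206/0.802 = 0.25686.

0.25686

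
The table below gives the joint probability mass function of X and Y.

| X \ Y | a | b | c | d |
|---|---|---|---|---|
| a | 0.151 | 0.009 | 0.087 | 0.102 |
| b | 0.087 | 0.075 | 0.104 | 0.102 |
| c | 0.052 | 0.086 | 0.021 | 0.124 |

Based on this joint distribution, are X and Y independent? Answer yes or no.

no

P(X=a) = 0.349 and P(Y=b) = 0.170, so their product is 0.05933, but P(X=a, Y=b) = 0.009. Since these differ, X and Y are not independent.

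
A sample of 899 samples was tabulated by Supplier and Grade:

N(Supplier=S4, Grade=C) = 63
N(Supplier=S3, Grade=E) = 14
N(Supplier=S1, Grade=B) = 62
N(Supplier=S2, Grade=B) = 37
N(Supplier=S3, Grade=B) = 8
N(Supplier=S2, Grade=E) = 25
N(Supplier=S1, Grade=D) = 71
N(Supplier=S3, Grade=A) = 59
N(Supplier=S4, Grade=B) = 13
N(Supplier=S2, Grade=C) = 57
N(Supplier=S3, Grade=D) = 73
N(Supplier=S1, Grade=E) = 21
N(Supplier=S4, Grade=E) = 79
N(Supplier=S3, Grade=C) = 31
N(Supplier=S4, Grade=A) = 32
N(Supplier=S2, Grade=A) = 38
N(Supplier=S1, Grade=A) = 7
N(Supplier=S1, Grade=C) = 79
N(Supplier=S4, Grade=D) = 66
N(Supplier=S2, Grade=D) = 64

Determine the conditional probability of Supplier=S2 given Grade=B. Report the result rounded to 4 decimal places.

0.3083

Total with Grade=B: 62 + 37 + 8 + 13 = 120.
P(Supplier=S2 | Grade=B) = 37/120 = 0.3083.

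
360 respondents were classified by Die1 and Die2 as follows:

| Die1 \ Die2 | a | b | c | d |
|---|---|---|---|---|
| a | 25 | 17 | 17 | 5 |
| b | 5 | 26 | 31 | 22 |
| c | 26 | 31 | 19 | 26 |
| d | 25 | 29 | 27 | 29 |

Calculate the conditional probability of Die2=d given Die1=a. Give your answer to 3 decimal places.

Total with Die1=a: 25 + 17 + 17 + 5 = 64.
P(Die2=d | Die1=a) = 5/64 = 0.078.

0.078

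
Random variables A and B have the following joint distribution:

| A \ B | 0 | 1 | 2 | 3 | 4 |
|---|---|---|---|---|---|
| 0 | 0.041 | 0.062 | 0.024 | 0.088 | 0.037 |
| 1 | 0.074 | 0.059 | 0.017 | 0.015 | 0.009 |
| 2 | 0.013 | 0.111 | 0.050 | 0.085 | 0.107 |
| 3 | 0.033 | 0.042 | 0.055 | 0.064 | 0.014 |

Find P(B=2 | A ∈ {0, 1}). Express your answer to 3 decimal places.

0.096

P(A=0) = 0.041 + 0.062 + 0.024 + 0.088 + 0.037 = 0.252.
P(A=1) = 0.074 + 0.059 + 0.017 + 0.015 + 0.009 = 0.174.
P(A ∈ {0, 1}) = 0.252 + 0.174 = 0.426; P(B=2, A ∈ {0, 1}) = 0.024 + 0.017 = 0.041.
P(B=2 | A ∈ {0, 1}) = 0.041/0.426 = 0.096.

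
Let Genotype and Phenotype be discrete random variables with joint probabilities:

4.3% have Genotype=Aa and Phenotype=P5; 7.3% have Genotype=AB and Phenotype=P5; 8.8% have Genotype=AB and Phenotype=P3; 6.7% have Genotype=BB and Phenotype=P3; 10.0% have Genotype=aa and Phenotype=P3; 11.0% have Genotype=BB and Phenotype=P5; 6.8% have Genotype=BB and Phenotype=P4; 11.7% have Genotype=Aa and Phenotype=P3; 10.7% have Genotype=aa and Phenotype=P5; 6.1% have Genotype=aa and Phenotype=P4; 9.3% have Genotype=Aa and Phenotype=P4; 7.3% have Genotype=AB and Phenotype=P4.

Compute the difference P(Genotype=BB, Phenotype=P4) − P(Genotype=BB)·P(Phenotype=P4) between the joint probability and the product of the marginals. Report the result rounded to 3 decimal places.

-0.004

P(Genotype=BB) = 0.067 + 0.068 + 0.110 = 0.245.
P(Phenotype=P4) = 0.093 + 0.061 + 0.073 + 0.068 = 0.295.
P(Genotype=BB, Phenotype=P4) − P(Genotype=BB)P(Phenotype=P4) = 0.068 − 0.245×0.295 = -0.004.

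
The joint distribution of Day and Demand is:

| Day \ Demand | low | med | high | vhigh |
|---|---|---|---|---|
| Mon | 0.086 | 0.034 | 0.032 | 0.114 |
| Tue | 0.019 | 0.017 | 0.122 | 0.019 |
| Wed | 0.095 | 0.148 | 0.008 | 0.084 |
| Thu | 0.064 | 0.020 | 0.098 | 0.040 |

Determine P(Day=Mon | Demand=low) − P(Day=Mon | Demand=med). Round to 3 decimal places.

P(Demand=low) = 0.086 + 0.019 + 0.095 + 0.064 = 0.264; P(Day=Mon | Demand=low) = 0.086/0.264 = 0.3258.
P(Demand=med) = 0.034 + 0.017 + 0.148 + 0.020 = 0.219; P(Day=Mon | Demand=med) = 0.034/0.219 = 0.1553.
Difference = 0.171.

0.171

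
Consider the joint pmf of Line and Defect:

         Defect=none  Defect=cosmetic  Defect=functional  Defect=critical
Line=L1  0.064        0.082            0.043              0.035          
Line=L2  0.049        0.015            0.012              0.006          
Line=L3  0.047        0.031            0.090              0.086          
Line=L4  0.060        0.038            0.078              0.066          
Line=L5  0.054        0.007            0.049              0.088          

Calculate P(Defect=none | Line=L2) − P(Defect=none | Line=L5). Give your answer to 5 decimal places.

0.32483

P(Line=L2) = 0.049 + 0.015 + 0.012 + 0.006 = 0.082; P(Defect=none | Line=L2) = 0.049/0.082 = 0.597561.
P(Line=L5) = 0.054 + 0.007 + 0.049 + 0.088 = 0.198; P(Defect=none | Line=L5) = 0.054/0.198 = 0.272727.
Difference = 0.32483.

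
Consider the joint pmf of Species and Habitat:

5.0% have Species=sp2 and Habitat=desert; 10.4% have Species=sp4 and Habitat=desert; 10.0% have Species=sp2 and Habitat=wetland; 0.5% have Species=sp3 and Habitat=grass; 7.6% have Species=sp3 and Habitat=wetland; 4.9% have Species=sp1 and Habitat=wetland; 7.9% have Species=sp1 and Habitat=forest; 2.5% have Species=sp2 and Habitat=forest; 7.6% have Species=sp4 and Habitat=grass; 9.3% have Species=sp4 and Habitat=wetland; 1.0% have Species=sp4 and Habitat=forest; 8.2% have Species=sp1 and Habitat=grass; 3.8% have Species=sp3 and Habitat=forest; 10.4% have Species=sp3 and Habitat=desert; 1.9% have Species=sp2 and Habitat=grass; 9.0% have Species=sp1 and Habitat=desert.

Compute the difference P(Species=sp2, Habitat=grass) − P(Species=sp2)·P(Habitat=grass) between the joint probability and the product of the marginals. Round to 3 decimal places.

-0.016

P(Species=sp2) = 0.025 + 0.019 + 0.100 + 0.050 = 0.194.
P(Habitat=grass) = 0.082 + 0.019 + 0.005 + 0.076 = 0.182.
P(Species=sp2, Habitat=grass) − P(Species=sp2)P(Habitat=grass) = 0.019 − 0.194×0.182 = -0.016.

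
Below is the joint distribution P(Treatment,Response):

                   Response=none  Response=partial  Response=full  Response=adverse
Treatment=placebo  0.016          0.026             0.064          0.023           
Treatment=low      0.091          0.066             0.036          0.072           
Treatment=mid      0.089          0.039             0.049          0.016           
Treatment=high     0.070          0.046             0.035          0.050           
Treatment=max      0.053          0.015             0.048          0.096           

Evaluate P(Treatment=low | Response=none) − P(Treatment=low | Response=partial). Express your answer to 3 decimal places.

-0.058

P(Response=none) = 0.016 + 0.091 + 0.089 + 0.070 + 0.053 = 0.319; P(Treatment=low | Response=none) = 0.091/0.319 = 0.2853.
P(Response=partial) = 0.026 + 0.066 + 0.039 + 0.046 + 0.015 = 0.192; P(Treatment=low | Response=partial) = 0.066/0.192 = 0.3438.
Difference = -0.058.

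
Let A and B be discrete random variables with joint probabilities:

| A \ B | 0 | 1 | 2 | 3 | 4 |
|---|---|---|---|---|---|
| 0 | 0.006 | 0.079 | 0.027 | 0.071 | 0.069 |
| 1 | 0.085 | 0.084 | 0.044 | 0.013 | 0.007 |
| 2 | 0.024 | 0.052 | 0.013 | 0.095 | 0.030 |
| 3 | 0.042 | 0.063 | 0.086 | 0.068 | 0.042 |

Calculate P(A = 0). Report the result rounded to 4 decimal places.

0.2520

P(A=0) = 0.006 + 0.079 + 0.027 + 0.071 + 0.069 = 0.252.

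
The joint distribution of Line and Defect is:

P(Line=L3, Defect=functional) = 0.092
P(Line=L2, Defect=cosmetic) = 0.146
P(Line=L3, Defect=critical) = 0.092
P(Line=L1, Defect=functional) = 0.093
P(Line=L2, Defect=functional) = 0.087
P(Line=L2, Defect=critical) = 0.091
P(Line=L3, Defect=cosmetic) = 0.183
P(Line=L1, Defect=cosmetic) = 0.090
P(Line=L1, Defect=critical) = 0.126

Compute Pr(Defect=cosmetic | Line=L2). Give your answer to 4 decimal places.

P(Line=L2) = 0.146 + 0.087 + 0.091 = 0.324.
P(Defect=cosmetic | Line=L2) = 0.146/0.324 = 0.4506.

0.4506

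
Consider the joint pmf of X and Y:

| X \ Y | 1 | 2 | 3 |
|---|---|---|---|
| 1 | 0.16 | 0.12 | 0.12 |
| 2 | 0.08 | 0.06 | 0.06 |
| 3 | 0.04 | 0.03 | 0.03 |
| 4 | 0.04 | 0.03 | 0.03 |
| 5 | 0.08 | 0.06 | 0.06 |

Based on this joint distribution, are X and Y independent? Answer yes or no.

Every cell satisfies P(X,Y) = P(X)·P(Y). For instance P(X=3) = 0.10, P(Y=3) = 0.30, and 0.10×0.30 = 0.03 matches the joint entry. So X and Y are independent.

yes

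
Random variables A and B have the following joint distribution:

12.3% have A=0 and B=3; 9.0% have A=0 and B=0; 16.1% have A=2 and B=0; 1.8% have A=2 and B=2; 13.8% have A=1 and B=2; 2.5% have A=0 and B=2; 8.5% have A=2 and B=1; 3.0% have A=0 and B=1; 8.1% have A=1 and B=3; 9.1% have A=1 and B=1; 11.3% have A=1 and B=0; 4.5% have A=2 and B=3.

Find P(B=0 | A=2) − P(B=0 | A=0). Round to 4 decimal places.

P(A=2) = 0.161 + 0.085 + 0.018 + 0.045 = 0.309; P(B=0 | A=2) = 0.161/0.309 = 0.52104.
P(A=0) = 0.090 + 0.030 + 0.025 + 0.123 = 0.268; P(B=0 | A=0) = 0.090/0.268 = 0.33582.
Difference = 0.1852.

0.1852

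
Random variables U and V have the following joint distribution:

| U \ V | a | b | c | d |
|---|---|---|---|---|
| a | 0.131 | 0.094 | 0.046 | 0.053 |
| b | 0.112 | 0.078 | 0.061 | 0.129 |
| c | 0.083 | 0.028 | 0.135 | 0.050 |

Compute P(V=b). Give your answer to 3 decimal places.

0.200

P(V=b) = 0.094 + 0.078 + 0.028 = 0.200.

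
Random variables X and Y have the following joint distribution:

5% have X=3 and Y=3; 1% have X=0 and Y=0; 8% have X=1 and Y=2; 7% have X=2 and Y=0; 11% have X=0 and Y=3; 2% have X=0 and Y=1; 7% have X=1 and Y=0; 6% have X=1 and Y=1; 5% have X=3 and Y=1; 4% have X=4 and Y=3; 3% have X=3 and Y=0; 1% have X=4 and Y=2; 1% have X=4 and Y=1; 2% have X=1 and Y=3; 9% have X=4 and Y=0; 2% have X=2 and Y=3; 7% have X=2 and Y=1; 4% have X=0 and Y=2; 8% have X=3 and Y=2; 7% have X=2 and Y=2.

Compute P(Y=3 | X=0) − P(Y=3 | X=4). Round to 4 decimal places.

0.3444

P(X=0) = 0.01 + 0.02 + 0.04 + 0.11 = 0.18; P(Y=3 | X=0) = 0.11/0.18 = 0.61111.
P(X=4) = 0.09 + 0.01 + 0.01 + 0.04 = 0.15; P(Y=3 | X=4) = 0.04/0.15 = 0.26667.
Difference = 0.3444.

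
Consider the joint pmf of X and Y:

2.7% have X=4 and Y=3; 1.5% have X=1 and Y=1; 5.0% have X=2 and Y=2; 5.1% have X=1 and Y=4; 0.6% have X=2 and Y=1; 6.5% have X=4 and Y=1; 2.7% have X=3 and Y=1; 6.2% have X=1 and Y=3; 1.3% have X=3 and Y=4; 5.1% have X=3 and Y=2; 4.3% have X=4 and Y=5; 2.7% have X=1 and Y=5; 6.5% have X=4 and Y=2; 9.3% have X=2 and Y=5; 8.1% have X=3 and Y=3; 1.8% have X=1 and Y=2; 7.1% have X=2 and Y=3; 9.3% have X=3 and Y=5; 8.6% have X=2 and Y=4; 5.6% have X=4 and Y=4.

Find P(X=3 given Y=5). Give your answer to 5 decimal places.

0.36328

P(Y=5) = 0.027 + 0.093 + 0.093 + 0.043 = 0.256.
P(X=3 | Y=5) = 0.093/0.256 = 0.36328.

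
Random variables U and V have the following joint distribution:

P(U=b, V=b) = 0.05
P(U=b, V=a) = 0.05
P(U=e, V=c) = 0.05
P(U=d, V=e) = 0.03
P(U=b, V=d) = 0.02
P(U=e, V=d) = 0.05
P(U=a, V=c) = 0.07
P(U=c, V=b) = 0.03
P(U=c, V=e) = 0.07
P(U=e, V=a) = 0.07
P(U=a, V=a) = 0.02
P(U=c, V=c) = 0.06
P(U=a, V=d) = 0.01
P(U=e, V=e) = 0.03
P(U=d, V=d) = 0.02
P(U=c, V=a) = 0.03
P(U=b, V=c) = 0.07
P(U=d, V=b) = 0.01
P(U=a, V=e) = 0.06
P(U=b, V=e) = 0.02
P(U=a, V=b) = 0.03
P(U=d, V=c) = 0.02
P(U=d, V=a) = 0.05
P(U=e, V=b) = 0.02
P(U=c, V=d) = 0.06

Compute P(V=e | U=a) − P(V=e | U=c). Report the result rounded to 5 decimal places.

P(U=a) = 0.02 + 0.03 + 0.07 + 0.01 + 0.06 = 0.19; P(V=e | U=a) = 0.06/0.19 = 0.315789.
P(U=c) = 0.03 + 0.03 + 0.06 + 0.06 + 0.07 = 0.25; P(V=e | U=c) = 0.07/0.25 = 0.280000.
Difference = 0.03579.

0.03579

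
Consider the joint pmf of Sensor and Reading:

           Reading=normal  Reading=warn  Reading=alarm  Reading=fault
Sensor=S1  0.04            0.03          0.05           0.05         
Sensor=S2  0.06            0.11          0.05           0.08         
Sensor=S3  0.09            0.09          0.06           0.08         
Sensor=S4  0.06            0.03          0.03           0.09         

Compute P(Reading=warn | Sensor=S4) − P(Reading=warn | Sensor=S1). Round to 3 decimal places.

-0.034

P(Sensor=S4) = 0.06 + 0.03 + 0.03 + 0.09 = 0.21; P(Reading=warn | Sensor=S4) = 0.03/0.21 = 0.1429.
P(Sensor=S1) = 0.04 + 0.03 + 0.05 + 0.05 = 0.17; P(Reading=warn | Sensor=S1) = 0.03/0.17 = 0.1765.
Difference = -0.034.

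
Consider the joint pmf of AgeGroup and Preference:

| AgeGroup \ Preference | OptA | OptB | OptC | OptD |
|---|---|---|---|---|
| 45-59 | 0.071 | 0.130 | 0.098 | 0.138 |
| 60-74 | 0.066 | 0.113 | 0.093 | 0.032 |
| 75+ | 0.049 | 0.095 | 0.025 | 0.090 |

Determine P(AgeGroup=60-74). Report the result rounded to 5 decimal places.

0.30400

P(AgeGroup=60-74) = 0.066 + 0.113 + 0.093 + 0.032 = 0.304.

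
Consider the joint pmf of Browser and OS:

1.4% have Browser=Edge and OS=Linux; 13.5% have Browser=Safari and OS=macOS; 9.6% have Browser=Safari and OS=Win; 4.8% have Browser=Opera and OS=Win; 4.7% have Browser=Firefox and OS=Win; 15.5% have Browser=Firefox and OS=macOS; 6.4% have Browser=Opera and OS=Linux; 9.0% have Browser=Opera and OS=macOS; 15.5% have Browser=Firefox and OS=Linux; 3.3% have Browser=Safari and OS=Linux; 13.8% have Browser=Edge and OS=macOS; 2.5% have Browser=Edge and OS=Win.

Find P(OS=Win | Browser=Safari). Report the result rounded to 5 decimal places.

0.36364

P(Browser=Safari) = 0.096 + 0.135 + 0.033 = 0.264.
P(OS=Win | Browser=Safari) = 0.096/0.264 = 0.36364.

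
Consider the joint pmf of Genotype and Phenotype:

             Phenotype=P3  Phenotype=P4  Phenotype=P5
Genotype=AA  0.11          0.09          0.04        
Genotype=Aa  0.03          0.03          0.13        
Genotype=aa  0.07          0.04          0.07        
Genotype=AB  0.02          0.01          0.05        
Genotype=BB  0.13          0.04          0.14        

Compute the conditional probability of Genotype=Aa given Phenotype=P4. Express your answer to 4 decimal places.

0.1429

P(Phenotype=P4) = 0.09 + 0.03 + 0.04 + 0.01 + 0.04 = 0.21.
P(Genotype=Aa | Phenotype=P4) = 0.03/0.21 = 0.1429.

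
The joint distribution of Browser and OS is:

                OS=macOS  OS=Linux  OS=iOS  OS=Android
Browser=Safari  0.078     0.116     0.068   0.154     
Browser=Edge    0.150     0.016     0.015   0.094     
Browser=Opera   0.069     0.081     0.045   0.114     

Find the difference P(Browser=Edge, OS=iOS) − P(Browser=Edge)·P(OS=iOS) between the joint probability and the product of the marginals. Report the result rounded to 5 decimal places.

P(Browser=Edge) = 0.150 + 0.016 + 0.015 + 0.094 = 0.275.
P(OS=iOS) = 0.068 + 0.015 + 0.045 = 0.128.
P(Browser=Edge, OS=iOS) − P(Browser=Edge)P(OS=iOS) = 0.015 − 0.275×0.128 = -0.02020.

-0.02020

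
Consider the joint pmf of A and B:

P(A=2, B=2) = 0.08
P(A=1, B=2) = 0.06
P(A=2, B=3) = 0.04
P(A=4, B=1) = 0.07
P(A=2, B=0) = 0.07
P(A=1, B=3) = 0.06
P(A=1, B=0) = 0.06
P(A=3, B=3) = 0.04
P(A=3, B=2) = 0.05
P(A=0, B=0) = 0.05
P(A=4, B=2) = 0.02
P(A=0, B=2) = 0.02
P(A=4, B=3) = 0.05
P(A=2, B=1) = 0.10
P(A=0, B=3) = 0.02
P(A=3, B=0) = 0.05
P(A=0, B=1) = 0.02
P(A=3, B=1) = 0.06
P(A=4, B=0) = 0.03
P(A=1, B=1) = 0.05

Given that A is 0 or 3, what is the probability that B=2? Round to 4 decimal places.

P(A=0) = 0.05 + 0.02 + 0.02 + 0.02 = 0.11.
P(A=3) = 0.05 + 0.06 + 0.05 + 0.04 = 0.20.
P(A ∈ {0, 3}) = 0.11 + 0.20 = 0.31; P(B=2, A ∈ {0, 3}) = 0.02 + 0.05 = 0.07.
P(B=2 | A ∈ {0, 3}) = 0.07/0.31 = 0.2258.

0.2258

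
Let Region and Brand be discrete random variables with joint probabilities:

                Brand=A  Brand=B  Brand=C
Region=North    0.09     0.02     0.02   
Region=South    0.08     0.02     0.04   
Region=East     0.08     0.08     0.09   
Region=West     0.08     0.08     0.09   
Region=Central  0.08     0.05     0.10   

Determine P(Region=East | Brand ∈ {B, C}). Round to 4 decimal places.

P(Brand=B) = 0.02 + 0.02 + 0.08 + 0.08 + 0.05 = 0.25.
P(Brand=C) = 0.02 + 0.04 + 0.09 + 0.09 + 0.10 = 0.34.
P(Brand ∈ {B, C}) = 0.25 + 0.34 = 0.59; P(Region=East, Brand ∈ {B, C}) = 0.08 + 0.09 = 0.17.
P(Region=East | Brand ∈ {B, C}) = 0.17/0.59 = 0.2881.

0.2881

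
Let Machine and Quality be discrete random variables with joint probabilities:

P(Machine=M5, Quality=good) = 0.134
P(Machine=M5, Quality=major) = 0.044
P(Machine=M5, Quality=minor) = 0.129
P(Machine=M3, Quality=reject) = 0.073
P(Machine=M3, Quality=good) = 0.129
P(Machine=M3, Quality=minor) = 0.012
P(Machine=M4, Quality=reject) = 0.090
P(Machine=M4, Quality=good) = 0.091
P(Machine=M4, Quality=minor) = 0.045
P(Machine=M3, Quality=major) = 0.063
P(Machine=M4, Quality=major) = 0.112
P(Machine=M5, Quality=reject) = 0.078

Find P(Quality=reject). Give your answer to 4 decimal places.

P(Quality=reject) = 0.073 + 0.090 + 0.078 = 0.241.

0.2410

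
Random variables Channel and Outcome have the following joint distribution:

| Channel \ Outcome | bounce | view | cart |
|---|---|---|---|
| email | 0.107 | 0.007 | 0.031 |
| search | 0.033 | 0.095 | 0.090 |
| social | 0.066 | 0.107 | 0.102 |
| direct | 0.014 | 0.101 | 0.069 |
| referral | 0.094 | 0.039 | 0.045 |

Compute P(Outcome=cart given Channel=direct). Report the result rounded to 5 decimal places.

0.37500

P(Channel=direct) = 0.014 + 0.101 + 0.069 = 0.184.
P(Outcome=cart | Channel=direct) = 0.069/0.184 = 0.37500.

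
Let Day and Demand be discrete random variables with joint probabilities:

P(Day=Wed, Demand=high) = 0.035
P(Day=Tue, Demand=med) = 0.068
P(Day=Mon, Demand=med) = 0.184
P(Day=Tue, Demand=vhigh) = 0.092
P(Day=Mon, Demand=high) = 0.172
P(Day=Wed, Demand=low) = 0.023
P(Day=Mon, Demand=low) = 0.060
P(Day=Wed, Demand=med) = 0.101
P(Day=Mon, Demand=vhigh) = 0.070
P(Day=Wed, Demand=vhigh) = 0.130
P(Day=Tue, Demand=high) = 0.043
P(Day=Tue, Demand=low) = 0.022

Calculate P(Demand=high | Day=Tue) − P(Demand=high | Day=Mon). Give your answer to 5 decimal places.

-0.16280

P(Day=Tue) = 0.022 + 0.068 + 0.043 + 0.092 = 0.225; P(Demand=high | Day=Tue) = 0.043/0.225 = 0.191111.
P(Day=Mon) = 0.060 + 0.184 + 0.172 + 0.070 = 0.486; P(Demand=high | Day=Mon) = 0.172/0.486 = 0.353909.
Difference = -0.16280.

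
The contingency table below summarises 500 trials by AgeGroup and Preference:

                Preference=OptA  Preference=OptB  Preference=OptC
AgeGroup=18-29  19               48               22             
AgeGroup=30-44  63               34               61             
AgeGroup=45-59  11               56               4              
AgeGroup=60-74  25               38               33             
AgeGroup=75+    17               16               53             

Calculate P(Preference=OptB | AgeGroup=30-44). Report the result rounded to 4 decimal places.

0.2152

Total with AgeGroup=30-44: 63 + 34 + 61 = 158.
P(Preference=OptB | AgeGroup=30-44) = 34/158 = 0.2152.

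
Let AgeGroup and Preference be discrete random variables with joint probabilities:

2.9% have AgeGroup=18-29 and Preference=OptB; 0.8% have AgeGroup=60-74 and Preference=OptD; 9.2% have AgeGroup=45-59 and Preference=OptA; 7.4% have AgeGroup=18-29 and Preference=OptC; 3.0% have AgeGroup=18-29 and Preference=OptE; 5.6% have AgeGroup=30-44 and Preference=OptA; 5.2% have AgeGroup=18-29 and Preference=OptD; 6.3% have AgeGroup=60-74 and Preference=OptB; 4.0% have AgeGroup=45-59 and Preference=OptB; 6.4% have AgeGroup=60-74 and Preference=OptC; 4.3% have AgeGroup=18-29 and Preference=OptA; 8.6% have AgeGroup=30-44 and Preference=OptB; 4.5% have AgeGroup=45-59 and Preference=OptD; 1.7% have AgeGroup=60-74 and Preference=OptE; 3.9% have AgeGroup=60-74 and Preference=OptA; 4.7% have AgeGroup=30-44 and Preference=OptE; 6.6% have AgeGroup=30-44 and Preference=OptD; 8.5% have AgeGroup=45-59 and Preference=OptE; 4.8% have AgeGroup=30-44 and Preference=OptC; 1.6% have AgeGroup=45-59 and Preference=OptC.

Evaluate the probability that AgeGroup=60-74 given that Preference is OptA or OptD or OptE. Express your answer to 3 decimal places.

0.110

P(Preference=OptA) = 0.043 + 0.056 + 0.092 + 0.039 = 0.230.
P(Preference=OptD) = 0.052 + 0.066 + 0.045 + 0.008 = 0.171.
P(Preference=OptE) = 0.030 + 0.047 + 0.085 + 0.017 = 0.179.
P(Preference ∈ {OptA, OptD, OptE}) = 0.230 + 0.171 + 0.179 = 0.580; P(AgeGroup=60-74, Preference ∈ {OptA, OptD, OptE}) = 0.039 + 0.008 + 0.017 = 0.064.
P(AgeGroup=60-74 | Preference ∈ {OptA, OptD, OptE}) = 0.064/0.580 = 0.110.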